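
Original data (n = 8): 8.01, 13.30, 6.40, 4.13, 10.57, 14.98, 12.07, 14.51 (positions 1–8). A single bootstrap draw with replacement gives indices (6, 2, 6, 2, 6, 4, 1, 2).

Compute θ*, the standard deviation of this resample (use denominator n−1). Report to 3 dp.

θ* = 3.954

Resample values: 14.98, 13.30, 14.98, 13.30, 14.98, 4.13, 8.01, 13.30.
Mean = 12.1225; sum of squared deviations = 109.4482
s² = 109.4482 / 7 = 15.6355
s = √15.6355 = 3.954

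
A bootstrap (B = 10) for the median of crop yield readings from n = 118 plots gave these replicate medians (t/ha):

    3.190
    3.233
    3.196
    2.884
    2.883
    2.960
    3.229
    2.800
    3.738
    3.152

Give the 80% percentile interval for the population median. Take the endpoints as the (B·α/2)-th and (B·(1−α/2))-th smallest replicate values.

Sorted replicates: 2.800, 2.883, 2.884, 2.960, 3.152, 3.190, 3.196, 3.229, 3.233, 3.738
α = 0.20; lower rank = 10 × 0.100 = 1; upper rank = 10 × 0.900 = 9.
The 1st smallest replicate is 2.800; the 9th is 3.233.

(2.800, 3.233)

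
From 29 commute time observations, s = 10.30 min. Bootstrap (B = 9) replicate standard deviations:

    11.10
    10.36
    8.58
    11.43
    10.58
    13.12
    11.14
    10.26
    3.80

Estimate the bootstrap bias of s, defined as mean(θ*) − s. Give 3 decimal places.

mean(θ*) = (11.10 + 10.36 + 8.58 + 11.43 + 10.58 + 13.12 + 11.14 + 10.26 + 3.80) / 9 = 10.0411
bias = 10.0411 − 10.30

bias = −0.259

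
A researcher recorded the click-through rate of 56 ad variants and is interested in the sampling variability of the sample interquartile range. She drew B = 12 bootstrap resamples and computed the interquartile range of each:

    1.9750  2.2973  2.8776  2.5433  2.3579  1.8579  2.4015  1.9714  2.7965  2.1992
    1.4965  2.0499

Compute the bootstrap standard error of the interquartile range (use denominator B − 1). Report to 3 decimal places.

SE* = 0.397

Bootstrap SE is the standard deviation of the 12 replicate interquartile ranges.
Mean of replicates: (1.9750 + 2.2973 + 2.8776 + 2.5433 + 2.3579 + 1.8579 + 2.4015 + 1.9714 + 2.7965 + 2.1992 + 1.4965 + 2.0499) / 12 = 26.82400 / 12 = 2.23533
Sum of squared deviations: (−0.26033)² + (+0.06197)² + (+0.64227)² + (+0.30797)² + (+0.12257)² + (−0.37743)² + (+0.16617)² + (−0.26393)² + (+0.56117)² + (−0.03613)² + (−0.73883)² + (−0.18543)² = 1.73019
Variance = 1.73019 / 11 = 0.15729
SE* = √0.15729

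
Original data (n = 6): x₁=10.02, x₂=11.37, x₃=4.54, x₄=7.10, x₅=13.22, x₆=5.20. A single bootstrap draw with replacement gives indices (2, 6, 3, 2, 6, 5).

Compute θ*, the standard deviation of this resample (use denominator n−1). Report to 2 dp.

θ* = 3.90

Resample values: 11.37, 5.20, 4.54, 11.37, 5.20, 13.22.
Mean = 8.4833; sum of squared deviations = 76.2121
s² = 76.2121 / 5 = 15.2424
s = √15.2424 = 3.90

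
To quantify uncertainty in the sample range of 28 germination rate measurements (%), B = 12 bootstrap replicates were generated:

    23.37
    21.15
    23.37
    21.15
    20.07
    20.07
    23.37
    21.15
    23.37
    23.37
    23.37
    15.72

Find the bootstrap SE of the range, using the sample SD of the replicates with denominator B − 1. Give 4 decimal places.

Bootstrap SE is the standard deviation of the 12 replicate ranges.
Mean of replicates: (23.37 + 21.15 + 23.37 + 21.15 + 20.07 + 20.07 + 23.37 + 21.15 + 23.37 + 23.37 + 23.37 + 15.72) / 12 = 259.53000 / 12 = 21.62750
Sum of squared deviations: (+1.74250)² + (−0.47750)² + (+1.74250)² + (−0.47750)² + (−1.55750)² + (−1.55750)² + (+1.74250)² + (−0.47750)² + (+1.74250)² + (+1.74250)² + (+1.74250)² + (−5.90750)² = 58.65203
Variance = 58.65203 / 11 = 5.33200
SE* = √5.33200

SE* = 2.3091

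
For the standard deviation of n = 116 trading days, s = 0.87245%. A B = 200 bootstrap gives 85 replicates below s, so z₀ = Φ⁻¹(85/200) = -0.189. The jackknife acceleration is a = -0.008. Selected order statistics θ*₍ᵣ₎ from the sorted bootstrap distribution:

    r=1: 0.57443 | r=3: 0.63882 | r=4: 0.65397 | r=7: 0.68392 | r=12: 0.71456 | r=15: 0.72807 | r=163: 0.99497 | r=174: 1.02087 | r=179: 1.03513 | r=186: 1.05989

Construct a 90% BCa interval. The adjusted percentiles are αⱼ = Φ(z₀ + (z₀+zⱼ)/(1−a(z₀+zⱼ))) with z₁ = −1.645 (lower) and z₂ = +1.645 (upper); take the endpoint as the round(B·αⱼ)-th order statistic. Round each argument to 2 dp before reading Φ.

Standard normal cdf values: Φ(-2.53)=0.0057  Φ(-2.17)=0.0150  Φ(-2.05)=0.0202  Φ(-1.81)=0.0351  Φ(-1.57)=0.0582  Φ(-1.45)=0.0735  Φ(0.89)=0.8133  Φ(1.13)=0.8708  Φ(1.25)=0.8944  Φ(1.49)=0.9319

Lower: z₀ + z₁ = -0.189 + (-1.645) = -1.834; 1 − a(z₀+z₁) = 1 − (-0.008)(-1.834) = 0.9853; argument = -0.189 + (-1.834)/0.9853 = -2.0503 → -2.05.
α₁ = Φ(-2.05) = 0.0202; rank = round(200 × 0.0202) = 4; θ*₍4₎ = 0.65397.
Upper: z₀ + z₂ = 1.456; 1 − a(z₀+z₂) = 1.0116; argument = 1.2502 → 1.25; α₂ = 0.8944; rank = 179; θ*₍179₎ = 1.03513.

(0.65397, 1.03513)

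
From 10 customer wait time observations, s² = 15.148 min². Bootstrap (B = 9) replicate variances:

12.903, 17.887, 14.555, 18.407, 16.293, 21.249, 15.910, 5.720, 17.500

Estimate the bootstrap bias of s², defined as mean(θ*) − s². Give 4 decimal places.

bias = +0.4547

mean(θ*) = (12.903 + 17.887 + 14.555 + 18.407 + 16.293 + 21.249 + 15.910 + 5.720 + 17.500) / 9 = 15.60267
bias = 15.60267 − 15.148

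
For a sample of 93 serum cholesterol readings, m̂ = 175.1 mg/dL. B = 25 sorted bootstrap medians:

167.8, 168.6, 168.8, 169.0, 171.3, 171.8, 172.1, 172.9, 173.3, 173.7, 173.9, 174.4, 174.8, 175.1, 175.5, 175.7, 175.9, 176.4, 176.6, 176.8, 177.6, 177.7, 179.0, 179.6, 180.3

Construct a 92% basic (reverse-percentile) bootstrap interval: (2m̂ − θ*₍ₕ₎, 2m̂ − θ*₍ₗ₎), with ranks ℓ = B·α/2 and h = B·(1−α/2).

(170.6, 182.4)

Percentile endpoints at ranks 1 and 24: θ*₍1₎ = 167.8, θ*₍24₎ = 179.6.
Basic interval reflects these around m̂:
  lower = 2 × 175.1 − 179.6 = 170.6
  upper = 2 × 175.1 − 167.8 = 182.4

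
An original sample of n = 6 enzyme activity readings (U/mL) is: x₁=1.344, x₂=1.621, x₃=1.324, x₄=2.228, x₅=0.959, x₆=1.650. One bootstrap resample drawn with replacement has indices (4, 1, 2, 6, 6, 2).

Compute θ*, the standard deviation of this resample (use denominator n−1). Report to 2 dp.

θ* = 0.29

Resample values: 2.228, 1.344, 1.621, 1.650, 1.650, 1.621.
Mean = 1.6857; sum of squared deviations = 0.4218
s² = 0.4218 / 5 = 0.0844
s = √0.0844 = 0.29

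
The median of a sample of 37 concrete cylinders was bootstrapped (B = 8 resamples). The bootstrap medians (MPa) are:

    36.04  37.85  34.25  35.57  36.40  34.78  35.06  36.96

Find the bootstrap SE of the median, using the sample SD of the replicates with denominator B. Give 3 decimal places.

SE* = 1.117

Bootstrap SE is the standard deviation of the 8 replicate medians.
Mean of replicates: (36.04 + 37.85 + 34.25 + 35.57 + 36.40 + 34.78 + 35.06 + 36.96) / 8 = 286.9100 / 8 = 35.8638
Sum of squared deviations: (+0.1762)² + (+1.9862)² + (−1.6138)² + (−0.2938)² + (+0.5362)² + (−1.0838)² + (−0.8038)² + (+1.0962)² = 9.9766
Variance = 9.9766 / 8 = 1.2471
SE* = √1.2471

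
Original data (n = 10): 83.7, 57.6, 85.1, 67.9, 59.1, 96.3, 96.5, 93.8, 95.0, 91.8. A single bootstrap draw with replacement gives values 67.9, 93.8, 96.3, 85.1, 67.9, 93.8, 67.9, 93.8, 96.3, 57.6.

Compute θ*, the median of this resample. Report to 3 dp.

θ* = 89.450

Sorted: 57.6, 67.9, 67.9, 67.9, 85.1, 93.8, 93.8, 93.8, 96.3, 96.3
Median = average of the two middle values = 89.450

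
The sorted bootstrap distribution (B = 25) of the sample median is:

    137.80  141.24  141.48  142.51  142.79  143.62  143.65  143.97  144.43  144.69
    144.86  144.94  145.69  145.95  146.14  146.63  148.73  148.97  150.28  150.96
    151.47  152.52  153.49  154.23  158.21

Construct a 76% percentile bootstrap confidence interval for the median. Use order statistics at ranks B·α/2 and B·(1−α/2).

α = 0.24; lower rank = 25 × 0.120 = 3; upper rank = 25 × 0.880 = 22.
The 3rd smallest replicate is 141.48; the 22nd is 152.52.

(141.48, 152.52)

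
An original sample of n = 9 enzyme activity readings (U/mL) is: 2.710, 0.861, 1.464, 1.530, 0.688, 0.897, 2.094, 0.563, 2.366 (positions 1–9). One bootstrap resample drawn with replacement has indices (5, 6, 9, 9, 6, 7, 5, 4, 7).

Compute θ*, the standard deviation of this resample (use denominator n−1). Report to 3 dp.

θ* = 0.729

Resample values: 0.688, 0.897, 2.366, 2.366, 0.897, 2.094, 0.688, 1.530, 2.094.
Mean = 1.5133; sum of squared deviations = 4.2508
s² = 4.2508 / 8 = 0.5313
s = √0.5313 = 0.729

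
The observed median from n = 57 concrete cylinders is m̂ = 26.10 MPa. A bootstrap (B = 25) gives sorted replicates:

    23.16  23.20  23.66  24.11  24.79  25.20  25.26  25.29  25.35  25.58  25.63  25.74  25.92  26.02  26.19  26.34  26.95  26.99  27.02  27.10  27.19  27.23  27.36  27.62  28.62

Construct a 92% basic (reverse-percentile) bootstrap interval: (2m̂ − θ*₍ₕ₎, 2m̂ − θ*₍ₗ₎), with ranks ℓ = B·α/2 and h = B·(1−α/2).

(24.58, 29.04)

Percentile endpoints at ranks 1 and 24: θ*₍1₎ = 23.16, θ*₍24₎ = 27.62.
Basic interval reflects these around m̂:
  lower = 2 × 26.10 − 27.62 = 24.58
  upper = 2 × 26.10 − 23.16 = 29.04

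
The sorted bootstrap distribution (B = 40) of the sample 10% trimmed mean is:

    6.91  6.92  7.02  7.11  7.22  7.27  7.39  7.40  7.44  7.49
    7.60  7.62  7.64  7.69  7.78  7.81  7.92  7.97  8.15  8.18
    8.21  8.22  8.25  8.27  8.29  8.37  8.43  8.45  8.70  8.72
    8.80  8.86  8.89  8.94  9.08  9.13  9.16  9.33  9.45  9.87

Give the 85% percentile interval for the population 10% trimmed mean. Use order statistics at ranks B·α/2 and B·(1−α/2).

(7.02, 9.16)

α = 0.15; lower rank = 40 × 0.075 = 3; upper rank = 40 × 0.925 = 37.
The 3rd smallest replicate is 7.02; the 37th is 9.16.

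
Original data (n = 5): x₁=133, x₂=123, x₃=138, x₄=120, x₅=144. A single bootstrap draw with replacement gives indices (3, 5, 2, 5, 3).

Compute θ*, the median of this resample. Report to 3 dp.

Resample values: 138, 144, 123, 144, 138.
Sorted: 123, 138, 138, 144, 144
Median = middle value = 138.000

θ* = 138.000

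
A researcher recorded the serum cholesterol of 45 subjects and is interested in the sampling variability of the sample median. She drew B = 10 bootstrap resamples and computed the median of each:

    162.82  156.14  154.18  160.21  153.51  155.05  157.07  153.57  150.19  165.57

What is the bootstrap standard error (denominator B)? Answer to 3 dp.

Bootstrap SE is the standard deviation of the 10 replicate medians.
Mean of replicates: (162.82 + 156.14 + 154.18 + 160.21 + 153.51 + 155.05 + 157.07 + 153.57 + 150.19 + 165.57) / 10 = 1568.3100 / 10 = 156.8310
Sum of squared deviations: (+5.9890)² + (−0.6910)² + (−2.6510)² + (+3.3790)² + (−3.3210)² + (−1.7810)² + (+0.2390)² + (−3.2610)² + (−6.6410)² + (+8.7390)² = 200.1563
Variance = 200.1563 / 10 = 20.0156
SE* = √20.0156

SE* = 4.474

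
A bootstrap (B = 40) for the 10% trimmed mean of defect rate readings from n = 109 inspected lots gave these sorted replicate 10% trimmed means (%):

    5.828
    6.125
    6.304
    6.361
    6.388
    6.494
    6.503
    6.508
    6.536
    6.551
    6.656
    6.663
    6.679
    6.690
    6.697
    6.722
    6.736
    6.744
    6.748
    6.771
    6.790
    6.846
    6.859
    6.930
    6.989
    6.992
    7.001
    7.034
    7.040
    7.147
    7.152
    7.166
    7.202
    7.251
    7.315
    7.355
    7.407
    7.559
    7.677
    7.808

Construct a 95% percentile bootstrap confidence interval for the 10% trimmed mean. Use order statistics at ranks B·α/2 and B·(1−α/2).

(5.828, 7.677)

α = 0.05; lower rank = 40 × 0.025 = 1; upper rank = 40 × 0.975 = 39.
The 1st smallest replicate is 5.828; the 39th is 7.677.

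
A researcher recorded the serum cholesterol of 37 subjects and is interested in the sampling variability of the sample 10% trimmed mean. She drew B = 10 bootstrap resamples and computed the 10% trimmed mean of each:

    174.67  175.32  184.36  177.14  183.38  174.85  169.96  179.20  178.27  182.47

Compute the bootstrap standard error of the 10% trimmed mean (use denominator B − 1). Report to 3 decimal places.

SE* = 4.527

Bootstrap SE is the standard deviation of the 10 replicate 10% trimmed means.
Mean of replicates: (174.67 + 175.32 + 184.36 + 177.14 + 183.38 + 174.85 + 169.96 + 179.20 + 178.27 + 182.47) / 10 = 1779.6200 / 10 = 177.9620
Sum of squared deviations: (−3.2920)² + (−2.6420)² + (+6.3980)² + (−0.8220)² + (+5.4180)² + (−3.1120)² + (−8.0020)² + (+1.2380)² + (+0.3080)² + (+4.5080)² = 184.4484
Variance = 184.4484 / 9 = 20.4943
SE* = √20.4943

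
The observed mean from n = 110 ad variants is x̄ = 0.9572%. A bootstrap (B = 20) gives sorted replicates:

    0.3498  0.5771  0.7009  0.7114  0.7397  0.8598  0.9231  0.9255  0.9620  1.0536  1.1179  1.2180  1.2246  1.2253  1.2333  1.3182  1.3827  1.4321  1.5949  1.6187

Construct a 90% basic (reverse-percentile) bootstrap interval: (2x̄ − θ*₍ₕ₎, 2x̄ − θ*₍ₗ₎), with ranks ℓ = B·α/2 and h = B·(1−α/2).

Percentile endpoints at ranks 1 and 19: θ*₍1₎ = 0.3498, θ*₍19₎ = 1.5949.
Basic interval reflects these around x̄:
  lower = 2 × 0.9572 − 1.5949 = 0.3195
  upper = 2 × 0.9572 − 0.3498 = 1.5646

(0.3195, 1.5646)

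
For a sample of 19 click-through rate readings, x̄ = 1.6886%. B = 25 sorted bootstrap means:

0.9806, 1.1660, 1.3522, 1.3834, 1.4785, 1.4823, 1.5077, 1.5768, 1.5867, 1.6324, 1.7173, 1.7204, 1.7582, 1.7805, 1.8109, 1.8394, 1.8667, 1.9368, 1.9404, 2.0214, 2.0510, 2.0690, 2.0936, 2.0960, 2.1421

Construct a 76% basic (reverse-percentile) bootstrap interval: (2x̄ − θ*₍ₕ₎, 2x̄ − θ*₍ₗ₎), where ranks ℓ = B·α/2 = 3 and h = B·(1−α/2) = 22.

Percentile endpoints at ranks 3 and 22: θ*₍3₎ = 1.3522, θ*₍22₎ = 2.0690.
Basic interval reflects these around x̄:
  lower = 2 × 1.6886 − 2.0690 = 1.3082
  upper = 2 × 1.6886 − 1.3522 = 2.0250

(1.3082, 2.0250)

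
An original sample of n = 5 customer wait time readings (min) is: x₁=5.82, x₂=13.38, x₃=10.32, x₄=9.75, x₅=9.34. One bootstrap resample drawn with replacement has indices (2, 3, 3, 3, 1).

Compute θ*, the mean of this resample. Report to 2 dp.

θ* = 10.03

Resample values: 13.38, 10.32, 10.32, 10.32, 5.82.
Mean = (13.38 + 10.32 + 10.32 + 10.32 + 5.82) / 5 = 50.160 / 5 = 10.03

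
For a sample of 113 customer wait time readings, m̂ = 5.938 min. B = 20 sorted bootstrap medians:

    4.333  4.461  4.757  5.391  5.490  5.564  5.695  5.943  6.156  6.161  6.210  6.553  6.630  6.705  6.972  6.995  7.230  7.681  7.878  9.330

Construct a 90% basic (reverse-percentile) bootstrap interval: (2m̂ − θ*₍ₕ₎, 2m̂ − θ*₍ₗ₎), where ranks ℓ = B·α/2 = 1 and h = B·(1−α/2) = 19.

(3.998, 7.543)

Percentile endpoints at ranks 1 and 19: θ*₍1₎ = 4.333, θ*₍19₎ = 7.878.
Basic interval reflects these around m̂:
  lower = 2 × 5.938 − 7.878 = 3.998
  upper = 2 × 5.938 − 4.333 = 7.543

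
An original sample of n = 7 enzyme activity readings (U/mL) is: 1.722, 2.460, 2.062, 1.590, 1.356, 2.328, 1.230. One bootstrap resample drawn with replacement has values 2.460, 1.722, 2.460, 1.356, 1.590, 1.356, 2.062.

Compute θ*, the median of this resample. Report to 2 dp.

Sorted: 1.356, 1.356, 1.590, 1.722, 2.062, 2.460, 2.460
Median = middle value = 1.72

θ* = 1.72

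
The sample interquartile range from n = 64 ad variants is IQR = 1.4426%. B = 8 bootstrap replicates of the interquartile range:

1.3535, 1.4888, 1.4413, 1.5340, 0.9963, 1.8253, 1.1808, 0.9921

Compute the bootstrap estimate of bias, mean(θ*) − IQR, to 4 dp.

mean(θ*) = (1.3535 + 1.4888 + 1.4413 + 1.5340 + 0.9963 + 1.8253 + 1.1808 + 0.9921) / 8 = 1.35151
bias = 1.35151 − 1.4426

bias = −0.0911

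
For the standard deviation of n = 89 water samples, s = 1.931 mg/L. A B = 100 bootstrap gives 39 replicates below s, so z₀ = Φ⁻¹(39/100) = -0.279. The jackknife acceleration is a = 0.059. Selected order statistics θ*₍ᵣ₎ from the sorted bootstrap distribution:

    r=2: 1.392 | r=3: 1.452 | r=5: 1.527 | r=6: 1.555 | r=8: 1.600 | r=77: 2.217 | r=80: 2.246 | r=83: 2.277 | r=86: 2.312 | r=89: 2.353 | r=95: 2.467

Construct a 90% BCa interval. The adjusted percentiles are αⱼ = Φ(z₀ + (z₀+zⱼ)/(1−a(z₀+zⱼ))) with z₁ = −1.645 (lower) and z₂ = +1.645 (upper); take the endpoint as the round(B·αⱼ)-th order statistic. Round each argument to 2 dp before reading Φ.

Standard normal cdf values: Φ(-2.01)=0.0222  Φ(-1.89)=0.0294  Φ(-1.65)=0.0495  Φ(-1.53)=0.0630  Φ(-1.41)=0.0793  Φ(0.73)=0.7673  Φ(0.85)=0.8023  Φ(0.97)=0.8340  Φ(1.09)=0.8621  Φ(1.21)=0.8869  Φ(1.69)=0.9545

Lower: z₀ + z₁ = -0.279 + (-1.645) = -1.924; 1 − a(z₀+z₁) = 1 − (0.059)(-1.924) = 1.1135; argument = -0.279 + (-1.924)/1.1135 = -2.0069 → -2.01.
α₁ = Φ(-2.01) = 0.0222; rank = round(100 × 0.0222) = 2; θ*₍2₎ = 1.392.
Upper: z₀ + z₂ = 1.366; 1 − a(z₀+z₂) = 0.9194; argument = 1.2067 → 1.21; α₂ = 0.8869; rank = 89; θ*₍89₎ = 2.353.

(1.392, 2.353)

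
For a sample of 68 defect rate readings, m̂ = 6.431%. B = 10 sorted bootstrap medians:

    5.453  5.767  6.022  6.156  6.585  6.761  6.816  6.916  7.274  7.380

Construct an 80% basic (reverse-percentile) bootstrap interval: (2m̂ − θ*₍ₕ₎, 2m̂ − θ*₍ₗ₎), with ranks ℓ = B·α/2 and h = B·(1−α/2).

Percentile endpoints at ranks 1 and 9: θ*₍1₎ = 5.453, θ*₍9₎ = 7.274.
Basic interval reflects these around m̂:
  lower = 2 × 6.431 − 7.274 = 5.588
  upper = 2 × 6.431 − 5.453 = 7.409

(5.588, 7.409)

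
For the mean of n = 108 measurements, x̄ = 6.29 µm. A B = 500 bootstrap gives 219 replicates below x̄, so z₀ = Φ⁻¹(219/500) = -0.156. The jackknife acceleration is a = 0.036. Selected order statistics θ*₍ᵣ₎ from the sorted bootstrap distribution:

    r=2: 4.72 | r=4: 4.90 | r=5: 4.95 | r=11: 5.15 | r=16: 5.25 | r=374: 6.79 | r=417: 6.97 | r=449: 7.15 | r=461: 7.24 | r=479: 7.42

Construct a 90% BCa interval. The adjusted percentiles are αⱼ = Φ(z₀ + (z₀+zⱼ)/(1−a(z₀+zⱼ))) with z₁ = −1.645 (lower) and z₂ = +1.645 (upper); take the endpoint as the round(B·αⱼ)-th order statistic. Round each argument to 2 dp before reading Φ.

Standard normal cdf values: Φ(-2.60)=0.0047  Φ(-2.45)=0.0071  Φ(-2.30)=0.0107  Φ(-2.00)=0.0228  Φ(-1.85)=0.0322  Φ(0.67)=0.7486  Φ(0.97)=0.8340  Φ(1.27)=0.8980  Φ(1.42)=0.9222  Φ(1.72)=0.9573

Lower: z₀ + z₁ = -0.156 + (-1.645) = -1.801; 1 − a(z₀+z₁) = 1 − (0.036)(-1.801) = 1.0648; argument = -0.156 + (-1.801)/1.0648 = -1.8473 → -1.85.
α₁ = Φ(-1.85) = 0.0322; rank = round(500 × 0.0322) = 16; θ*₍16₎ = 5.25.
Upper: z₀ + z₂ = 1.489; 1 − a(z₀+z₂) = 0.9464; argument = 1.4173 → 1.42; α₂ = 0.9222; rank = 461; θ*₍461₎ = 7.24.

(5.25, 7.24)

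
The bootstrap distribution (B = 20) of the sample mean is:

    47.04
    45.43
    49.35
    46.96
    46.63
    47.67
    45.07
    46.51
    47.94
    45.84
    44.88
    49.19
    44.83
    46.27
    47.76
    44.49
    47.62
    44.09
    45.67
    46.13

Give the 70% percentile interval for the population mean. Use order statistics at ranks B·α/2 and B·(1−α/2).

Sorted replicates: 44.09, 44.49, 44.83, 44.88, 45.07, 45.43, 45.67, 45.84, 46.13, 46.27, 46.51, 46.63, 46.96, 47.04, 47.62, 47.67, 47.76, 47.94, 49.19, 49.35
α = 0.30; lower rank = 20 × 0.150 = 3; upper rank = 20 × 0.850 = 17.
The 3rd smallest replicate is 44.83; the 17th is 47.76.

(44.83, 47.76)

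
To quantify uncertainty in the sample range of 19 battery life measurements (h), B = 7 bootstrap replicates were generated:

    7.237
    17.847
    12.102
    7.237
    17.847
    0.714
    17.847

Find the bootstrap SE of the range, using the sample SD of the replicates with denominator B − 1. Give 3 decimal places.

SE* = 6.756

Bootstrap SE is the standard deviation of the 7 replicate ranges.
Mean of replicates: (7.237 + 17.847 + 12.102 + 7.237 + 17.847 + 0.714 + 17.847) / 7 = 80.8310 / 7 = 11.5473
Sum of squared deviations: (−4.3103)² + (+6.2997)² + (+0.5547)² + (−4.3103)² + (+6.2997)² + (−10.8333)² + (+6.2997)² = 273.8841
Variance = 273.8841 / 6 = 45.6474
SE* = √45.6474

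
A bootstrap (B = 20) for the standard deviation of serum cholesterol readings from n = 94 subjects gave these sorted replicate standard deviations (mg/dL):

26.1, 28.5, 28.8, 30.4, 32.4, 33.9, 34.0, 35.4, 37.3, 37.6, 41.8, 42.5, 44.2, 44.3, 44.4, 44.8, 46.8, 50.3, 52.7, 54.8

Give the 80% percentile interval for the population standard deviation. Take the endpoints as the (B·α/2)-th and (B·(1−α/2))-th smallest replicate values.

α = 0.20; lower rank = 20 × 0.100 = 2; upper rank = 20 × 0.900 = 18.
The 2nd smallest replicate is 28.5; the 18th is 50.3.

(28.5, 50.3)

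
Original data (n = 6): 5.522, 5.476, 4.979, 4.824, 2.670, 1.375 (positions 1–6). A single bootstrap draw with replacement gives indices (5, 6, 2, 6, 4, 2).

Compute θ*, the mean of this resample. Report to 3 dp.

Resample values: 2.670, 1.375, 5.476, 1.375, 4.824, 5.476.
Mean = (2.670 + 1.375 + 5.476 + 1.375 + 4.824 + 5.476) / 6 = 21.1960 / 6 = 3.533

θ* = 3.533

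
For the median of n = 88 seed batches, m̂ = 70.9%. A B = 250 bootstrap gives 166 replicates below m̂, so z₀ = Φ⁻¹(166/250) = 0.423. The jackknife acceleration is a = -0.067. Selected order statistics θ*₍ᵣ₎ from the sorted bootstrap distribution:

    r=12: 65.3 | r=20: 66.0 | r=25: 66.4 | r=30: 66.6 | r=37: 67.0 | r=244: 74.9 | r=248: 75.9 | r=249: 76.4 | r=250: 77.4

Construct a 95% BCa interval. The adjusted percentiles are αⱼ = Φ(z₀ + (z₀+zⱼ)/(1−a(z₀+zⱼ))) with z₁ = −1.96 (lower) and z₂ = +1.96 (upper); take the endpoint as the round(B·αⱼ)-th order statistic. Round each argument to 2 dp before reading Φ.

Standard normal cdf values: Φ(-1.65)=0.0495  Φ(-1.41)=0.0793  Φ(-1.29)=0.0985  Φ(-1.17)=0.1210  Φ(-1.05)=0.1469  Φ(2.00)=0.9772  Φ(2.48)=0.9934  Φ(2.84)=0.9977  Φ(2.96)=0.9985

Lower: z₀ + z₁ = 0.423 + (-1.960) = -1.537; 1 − a(z₀+z₁) = 1 − (-0.067)(-1.537) = 0.8970; argument = 0.423 + (-1.537)/0.8970 = -1.2904 → -1.29.
α₁ = Φ(-1.29) = 0.0985; rank = round(250 × 0.0985) = 25; θ*₍25₎ = 66.4.
Upper: z₀ + z₂ = 2.383; 1 − a(z₀+z₂) = 1.1597; argument = 2.4779 → 2.48; α₂ = 0.9934; rank = 248; θ*₍248₎ = 75.9.

(66.4, 75.9)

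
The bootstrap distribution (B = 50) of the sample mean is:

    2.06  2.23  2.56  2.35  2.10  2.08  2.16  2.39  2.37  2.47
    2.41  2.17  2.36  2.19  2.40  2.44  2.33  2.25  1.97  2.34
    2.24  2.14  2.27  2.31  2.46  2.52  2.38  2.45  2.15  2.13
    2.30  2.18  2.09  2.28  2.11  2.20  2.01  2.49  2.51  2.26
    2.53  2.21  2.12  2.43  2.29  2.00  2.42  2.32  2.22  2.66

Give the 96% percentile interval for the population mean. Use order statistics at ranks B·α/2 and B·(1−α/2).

Sorted replicates: 1.97, 2.00, 2.01, 2.06, 2.08, 2.09, 2.10, 2.11, 2.12, 2.13, 2.14, 2.15, 2.16, 2.17, 2.18, 2.19, 2.20, 2.21, 2.22, 2.23, 2.24, 2.25, 2.26, 2.27, 2.28, 2.29, 2.30, 2.31, 2.32, 2.33, 2.34, 2.35, 2.36, 2.37, 2.38, 2.39, 2.40, 2.41, 2.42, 2.43, 2.44, 2.45, 2.46, 2.47, 2.49, 2.51, 2.52, 2.53, 2.56, 2.66
α = 0.04; lower rank = 50 × 0.020 = 1; upper rank = 50 × 0.980 = 49.
The 1st smallest replicate is 1.97; the 49th is 2.56.

(1.97, 2.56)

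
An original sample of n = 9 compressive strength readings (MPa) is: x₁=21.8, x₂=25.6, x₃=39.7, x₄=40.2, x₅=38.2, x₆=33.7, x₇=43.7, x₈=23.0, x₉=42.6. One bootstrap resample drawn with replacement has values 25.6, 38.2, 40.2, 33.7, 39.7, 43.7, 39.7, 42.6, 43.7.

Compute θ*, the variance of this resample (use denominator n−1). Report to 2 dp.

Mean = 38.5667; sum of squared deviations = 266.1600
s² = 266.1600 / 8 = 33.2700

θ* = 33.27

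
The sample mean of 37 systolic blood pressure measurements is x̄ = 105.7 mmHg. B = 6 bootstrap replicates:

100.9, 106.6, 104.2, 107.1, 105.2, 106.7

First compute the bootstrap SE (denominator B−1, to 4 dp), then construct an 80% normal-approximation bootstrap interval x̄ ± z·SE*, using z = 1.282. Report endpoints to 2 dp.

(102.71, 108.69)

Mean of replicates = 105.1167; sum of squared deviations = 27.2683; SE* = √(27.2683/5) = 2.3353
Margin = 1.282 × 2.3353 = 2.994
Interval: 105.7 ± 2.994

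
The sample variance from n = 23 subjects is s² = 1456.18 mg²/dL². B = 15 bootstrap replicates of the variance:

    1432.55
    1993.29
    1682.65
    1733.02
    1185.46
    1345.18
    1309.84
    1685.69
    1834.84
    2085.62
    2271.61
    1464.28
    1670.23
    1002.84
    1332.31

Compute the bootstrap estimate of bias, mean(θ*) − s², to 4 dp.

mean(θ*) = (1432.55 + 1993.29 + 1682.65 + 1733.02 + 1185.46 + 1345.18 + 1309.84 + 1685.69 + 1834.84 + 2085.62 + 2271.61 + 1464.28 + 1670.23 + 1002.84 + 1332.31) / 15 = 1601.96067
bias = 1601.96067 − 1456.18

bias = +145.7807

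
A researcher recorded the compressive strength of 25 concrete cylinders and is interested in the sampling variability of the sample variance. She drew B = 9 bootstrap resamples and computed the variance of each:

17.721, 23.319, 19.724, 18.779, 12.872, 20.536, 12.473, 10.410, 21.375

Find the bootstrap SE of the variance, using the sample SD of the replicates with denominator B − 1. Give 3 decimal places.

Bootstrap SE is the standard deviation of the 9 replicate variances.
Mean of replicates: (17.721 + 23.319 + 19.724 + 18.779 + 12.872 + 20.536 + 12.473 + 10.410 + 21.375) / 9 = 157.2090 / 9 = 17.4677
Sum of squared deviations: (+0.2533)² + (+5.8513)² + (+2.2563)² + (+1.3113)² + (−4.5957)² + (+3.0683)² + (−4.9947)² + (−7.0577)² + (+3.9073)² = 161.6723
Variance = 161.6723 / 8 = 20.2090
SE* = √20.2090

SE* = 4.495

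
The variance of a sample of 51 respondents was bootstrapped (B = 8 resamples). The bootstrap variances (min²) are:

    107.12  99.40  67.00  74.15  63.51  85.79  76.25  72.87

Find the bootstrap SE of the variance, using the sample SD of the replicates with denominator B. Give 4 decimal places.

Bootstrap SE is the standard deviation of the 8 replicate variances.
Mean of replicates: (107.12 + 99.40 + 67.00 + 74.15 + 63.51 + 85.79 + 76.25 + 72.87) / 8 = 646.09000 / 8 = 80.76125
Sum of squared deviations: (+26.35875)² + (+18.63875)² + (−13.76125)² + (−6.61125)² + (−17.25125)² + (+5.02875)² + (−4.51125)² + (−7.89125)² = 1680.78449
Variance = 1680.78449 / 8 = 210.09806
SE* = √210.09806

SE* = 14.4948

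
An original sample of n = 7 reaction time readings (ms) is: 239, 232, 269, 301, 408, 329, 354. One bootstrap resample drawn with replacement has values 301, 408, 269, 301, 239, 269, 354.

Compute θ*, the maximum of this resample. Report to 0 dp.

Maximum = 408

θ* = 408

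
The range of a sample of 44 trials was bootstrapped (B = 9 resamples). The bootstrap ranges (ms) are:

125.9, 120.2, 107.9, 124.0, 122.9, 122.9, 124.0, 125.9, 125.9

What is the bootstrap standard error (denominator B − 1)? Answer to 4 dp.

Bootstrap SE is the standard deviation of the 9 replicate ranges.
Mean of replicates: (125.9 + 120.2 + 107.9 + 124.0 + 122.9 + 122.9 + 124.0 + 125.9 + 125.9) / 9 = 1099.60000 / 9 = 122.17778
Sum of squared deviations: (+3.72222)² + (−1.97778)² + (−14.27778)² + (+1.82222)² + (+0.72222)² + (+0.72222)² + (+1.82222)² + (+3.72222)² + (+3.72222)² = 257.01556
Variance = 257.01556 / 8 = 32.12694
SE* = √32.12694

SE* = 5.6681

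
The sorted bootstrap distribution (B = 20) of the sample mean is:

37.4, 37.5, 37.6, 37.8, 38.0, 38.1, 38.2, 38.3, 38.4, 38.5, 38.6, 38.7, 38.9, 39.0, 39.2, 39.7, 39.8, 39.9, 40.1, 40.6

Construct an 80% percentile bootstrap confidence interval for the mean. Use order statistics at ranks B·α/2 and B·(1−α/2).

α = 0.20; lower rank = 20 × 0.100 = 2; upper rank = 20 × 0.900 = 18.
The 2nd smallest replicate is 37.5; the 18th is 39.9.

(37.5, 39.9)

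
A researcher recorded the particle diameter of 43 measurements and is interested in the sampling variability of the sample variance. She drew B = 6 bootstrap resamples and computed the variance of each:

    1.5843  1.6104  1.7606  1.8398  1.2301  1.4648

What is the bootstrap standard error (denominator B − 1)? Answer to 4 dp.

SE* = 0.2176

Bootstrap SE is the standard deviation of the 6 replicate variances.
Mean of replicates: (1.5843 + 1.6104 + 1.7606 + 1.8398 + 1.2301 + 1.4648) / 6 = 9.49000 / 6 = 1.58167
Sum of squared deviations: (+0.00263)² + (+0.02873)² + (+0.17893)² + (+0.25813)² + (−0.35157)² + (−0.11687)² = 0.23674
Variance = 0.23674 / 5 = 0.04735
SE* = √0.04735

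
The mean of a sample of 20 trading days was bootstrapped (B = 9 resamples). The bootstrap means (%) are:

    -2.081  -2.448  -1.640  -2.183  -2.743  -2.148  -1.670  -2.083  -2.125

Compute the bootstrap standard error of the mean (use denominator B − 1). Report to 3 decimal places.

Bootstrap SE is the standard deviation of the 9 replicate means.
Mean of replicates: ((-2.081) + (-2.448) + (-1.640) + (-2.183) + (-2.743) + (-2.148) + (-1.670) + (-2.083) + (-2.125)) / 9 = -19.1210 / 9 = -2.1246
Sum of squared deviations: (+0.0436)² + (−0.3234)² + (+0.4846)² + (−0.0584)² + (−0.6184)² + (−0.0234)² + (+0.4546)² + (+0.0416)² + (−0.0004)² = 0.9361
Variance = 0.9361 / 8 = 0.1170
SE* = √0.1170

SE* = 0.342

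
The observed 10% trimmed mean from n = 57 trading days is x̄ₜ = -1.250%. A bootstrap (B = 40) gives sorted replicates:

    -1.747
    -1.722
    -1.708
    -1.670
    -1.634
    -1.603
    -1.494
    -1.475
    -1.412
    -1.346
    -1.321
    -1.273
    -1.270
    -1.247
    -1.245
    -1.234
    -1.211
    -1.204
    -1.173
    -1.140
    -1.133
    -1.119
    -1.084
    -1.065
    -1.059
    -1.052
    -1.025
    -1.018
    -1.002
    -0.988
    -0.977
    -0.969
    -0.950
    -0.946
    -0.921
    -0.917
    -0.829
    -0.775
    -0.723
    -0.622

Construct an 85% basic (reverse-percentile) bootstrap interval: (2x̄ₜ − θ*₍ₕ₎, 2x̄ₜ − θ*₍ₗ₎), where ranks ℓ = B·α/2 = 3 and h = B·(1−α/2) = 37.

Percentile endpoints at ranks 3 and 37: θ*₍3₎ = -1.708, θ*₍37₎ = -0.829.
Basic interval reflects these around x̄ₜ:
  lower = 2 × -1.250 − -0.829 = -1.671
  upper = 2 × -1.250 − -1.708 = -0.792

(-1.671, -0.792)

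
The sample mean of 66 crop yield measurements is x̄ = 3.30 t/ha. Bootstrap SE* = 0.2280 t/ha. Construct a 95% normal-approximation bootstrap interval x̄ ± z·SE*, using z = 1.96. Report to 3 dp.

Margin = 1.96 × 0.2280 = 0.4469
Interval: 3.30 ± 0.4469

(2.853, 3.747)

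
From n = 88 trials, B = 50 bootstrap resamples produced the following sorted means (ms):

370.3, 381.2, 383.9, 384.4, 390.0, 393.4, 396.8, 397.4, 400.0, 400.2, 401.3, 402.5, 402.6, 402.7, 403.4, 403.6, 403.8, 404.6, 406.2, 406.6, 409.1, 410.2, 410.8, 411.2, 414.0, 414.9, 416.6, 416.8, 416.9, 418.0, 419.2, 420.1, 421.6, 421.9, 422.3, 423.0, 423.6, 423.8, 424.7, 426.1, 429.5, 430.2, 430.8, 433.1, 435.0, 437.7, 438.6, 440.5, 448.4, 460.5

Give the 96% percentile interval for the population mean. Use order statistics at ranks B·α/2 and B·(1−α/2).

α = 0.04; lower rank = 50 × 0.020 = 1; upper rank = 50 × 0.980 = 49.
The 1st smallest replicate is 370.3; the 49th is 448.4.

(370.3, 448.4)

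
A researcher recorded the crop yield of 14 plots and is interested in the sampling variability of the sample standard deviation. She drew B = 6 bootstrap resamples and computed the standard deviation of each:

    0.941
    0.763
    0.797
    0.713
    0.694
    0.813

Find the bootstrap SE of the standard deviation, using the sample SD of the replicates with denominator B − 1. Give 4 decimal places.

Bootstrap SE is the standard deviation of the 6 replicate standard deviations.
Mean of replicates: (0.941 + 0.763 + 0.797 + 0.713 + 0.694 + 0.813) / 6 = 4.72100 / 6 = 0.78683
Sum of squared deviations: (+0.15417)² + (−0.02383)² + (+0.01017)² + (−0.07383)² + (−0.09283)² + (+0.02617)² = 0.03919
Variance = 0.03919 / 5 = 0.00784
SE* = √0.00784

SE* = 0.0885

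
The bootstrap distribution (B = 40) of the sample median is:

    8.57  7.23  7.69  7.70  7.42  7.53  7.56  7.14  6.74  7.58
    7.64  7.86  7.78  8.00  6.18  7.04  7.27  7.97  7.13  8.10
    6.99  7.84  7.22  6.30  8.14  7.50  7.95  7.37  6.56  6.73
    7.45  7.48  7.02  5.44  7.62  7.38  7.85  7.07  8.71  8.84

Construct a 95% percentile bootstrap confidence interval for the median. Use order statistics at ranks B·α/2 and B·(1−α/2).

Sorted replicates: 5.44, 6.18, 6.30, 6.56, 6.73, 6.74, 6.99, 7.02, 7.04, 7.07, 7.13, 7.14, 7.22, 7.23, 7.27, 7.37, 7.38, 7.42, 7.45, 7.48, 7.50, 7.53, 7.56, 7.58, 7.62, 7.64, 7.69, 7.70, 7.78, 7.84, 7.85, 7.86, 7.95, 7.97, 8.00, 8.10, 8.14, 8.57, 8.71, 8.84
α = 0.05; lower rank = 40 × 0.025 = 1; upper rank = 40 × 0.975 = 39.
The 1st smallest replicate is 5.44; the 39th is 8.71.

(5.44, 8.71)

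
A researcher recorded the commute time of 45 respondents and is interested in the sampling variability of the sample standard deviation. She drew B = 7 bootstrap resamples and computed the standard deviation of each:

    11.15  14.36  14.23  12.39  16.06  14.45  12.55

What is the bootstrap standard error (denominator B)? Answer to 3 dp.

SE* = 1.527

Bootstrap SE is the standard deviation of the 7 replicate standard deviations.
Mean of replicates: (11.15 + 14.36 + 14.23 + 12.39 + 16.06 + 14.45 + 12.55) / 7 = 95.1900 / 7 = 13.5986
Sum of squared deviations: (−2.4486)² + (+0.7614)² + (+0.6314)² + (−1.2086)² + (+2.4614)² + (+0.8514)² + (−1.0486)² = 16.3177
Variance = 16.3177 / 7 = 2.3311
SE* = √2.3311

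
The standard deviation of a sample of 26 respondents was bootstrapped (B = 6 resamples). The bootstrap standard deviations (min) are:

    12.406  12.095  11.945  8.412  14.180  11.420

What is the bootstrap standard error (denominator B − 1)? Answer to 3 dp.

SE* = 1.884

Bootstrap SE is the standard deviation of the 6 replicate standard deviations.
Mean of replicates: (12.406 + 12.095 + 11.945 + 8.412 + 14.180 + 11.420) / 6 = 70.4580 / 6 = 11.7430
Sum of squared deviations: (+0.6630)² + (+0.3520)² + (+0.2020)² + (−3.3310)² + (+2.4370)² + (−0.3230)² = 17.7431
Variance = 17.7431 / 5 = 3.5486
SE* = √3.5486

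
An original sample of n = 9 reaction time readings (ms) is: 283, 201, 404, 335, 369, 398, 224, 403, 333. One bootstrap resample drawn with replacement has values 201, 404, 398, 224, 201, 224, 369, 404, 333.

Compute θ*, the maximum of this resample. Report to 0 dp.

θ* = 404

Maximum = 404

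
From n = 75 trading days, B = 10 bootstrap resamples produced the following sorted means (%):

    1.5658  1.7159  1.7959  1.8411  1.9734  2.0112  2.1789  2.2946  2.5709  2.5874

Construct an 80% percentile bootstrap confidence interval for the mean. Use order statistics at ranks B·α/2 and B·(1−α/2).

(1.5658, 2.5709)

α = 0.20; lower rank = 10 × 0.100 = 1; upper rank = 10 × 0.900 = 9.
The 1st smallest replicate is 1.5658; the 9th is 2.5709.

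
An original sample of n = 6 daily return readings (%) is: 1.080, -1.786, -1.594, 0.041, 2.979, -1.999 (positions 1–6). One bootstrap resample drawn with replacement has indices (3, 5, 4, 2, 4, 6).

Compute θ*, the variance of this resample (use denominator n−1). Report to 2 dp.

θ* = 3.54

Resample values: -1.594, 2.979, 0.041, -1.786, 0.041, -1.999.
Mean = -0.3863; sum of squared deviations = 17.7089
s² = 17.7089 / 5 = 3.5418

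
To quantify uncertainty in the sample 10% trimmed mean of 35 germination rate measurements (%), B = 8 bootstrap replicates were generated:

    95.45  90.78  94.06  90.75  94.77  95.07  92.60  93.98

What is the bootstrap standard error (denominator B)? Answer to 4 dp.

Bootstrap SE is the standard deviation of the 8 replicate 10% trimmed means.
Mean of replicates: (95.45 + 90.78 + 94.06 + 90.75 + 94.77 + 95.07 + 92.60 + 93.98) / 8 = 747.46000 / 8 = 93.43250
Sum of squared deviations: (+2.01750)² + (−2.65250)² + (+0.62750)² + (−2.68250)² + (+1.33750)² + (+1.63750)² + (−0.83250)² + (+0.54750)² = 24.15875
Variance = 24.15875 / 8 = 3.01984
SE* = √3.01984

SE* = 1.7378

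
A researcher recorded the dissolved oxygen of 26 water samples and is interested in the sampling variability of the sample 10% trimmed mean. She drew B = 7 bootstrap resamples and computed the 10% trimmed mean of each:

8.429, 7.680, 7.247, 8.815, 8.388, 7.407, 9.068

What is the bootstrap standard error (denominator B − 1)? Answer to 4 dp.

Bootstrap SE is the standard deviation of the 7 replicate 10% trimmed means.
Mean of replicates: (8.429 + 7.680 + 7.247 + 8.815 + 8.388 + 7.407 + 9.068) / 7 = 57.03400 / 7 = 8.14771
Sum of squared deviations: (+0.28129)² + (−0.46771)² + (−0.90071)² + (+0.66729)² + (+0.24029)² + (−0.74071)² + (+0.92029)² = 3.00776
Variance = 3.00776 / 6 = 0.50129
SE* = √0.50129

SE* = 0.7080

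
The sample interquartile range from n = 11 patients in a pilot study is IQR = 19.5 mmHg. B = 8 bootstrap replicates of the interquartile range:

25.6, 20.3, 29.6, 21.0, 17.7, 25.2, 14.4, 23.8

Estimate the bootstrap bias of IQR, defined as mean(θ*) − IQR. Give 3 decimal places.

bias = +2.700

mean(θ*) = (25.6 + 20.3 + 29.6 + 21.0 + 17.7 + 25.2 + 14.4 + 23.8) / 8 = 22.2000
bias = 22.2000 − 19.5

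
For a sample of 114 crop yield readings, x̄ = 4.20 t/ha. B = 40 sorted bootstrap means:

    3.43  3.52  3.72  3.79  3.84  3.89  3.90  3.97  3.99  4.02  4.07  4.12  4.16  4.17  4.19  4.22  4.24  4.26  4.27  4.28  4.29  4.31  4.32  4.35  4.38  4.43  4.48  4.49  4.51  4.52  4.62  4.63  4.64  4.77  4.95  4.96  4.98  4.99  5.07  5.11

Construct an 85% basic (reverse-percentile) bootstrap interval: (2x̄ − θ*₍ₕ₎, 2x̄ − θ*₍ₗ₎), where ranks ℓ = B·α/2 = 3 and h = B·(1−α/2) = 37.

Percentile endpoints at ranks 3 and 37: θ*₍3₎ = 3.72, θ*₍37₎ = 4.98.
Basic interval reflects these around x̄:
  lower = 2 × 4.20 − 4.98 = 3.42
  upper = 2 × 4.20 − 3.72 = 4.68

(3.42, 4.68)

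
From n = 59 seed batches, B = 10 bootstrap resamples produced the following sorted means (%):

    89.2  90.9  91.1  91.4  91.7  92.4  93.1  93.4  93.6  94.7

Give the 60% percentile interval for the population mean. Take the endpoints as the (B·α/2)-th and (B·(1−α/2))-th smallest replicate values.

(90.9, 93.4)

α = 0.40; lower rank = 10 × 0.200 = 2; upper rank = 10 × 0.800 = 8.
The 2nd smallest replicate is 90.9; the 8th is 93.4.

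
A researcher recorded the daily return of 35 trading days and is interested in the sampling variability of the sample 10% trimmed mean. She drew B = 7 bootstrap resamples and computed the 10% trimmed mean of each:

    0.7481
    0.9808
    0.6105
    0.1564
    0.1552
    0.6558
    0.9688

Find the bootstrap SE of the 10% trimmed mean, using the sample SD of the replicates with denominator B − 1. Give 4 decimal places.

Bootstrap SE is the standard deviation of the 7 replicate 10% trimmed means.
Mean of replicates: (0.7481 + 0.9808 + 0.6105 + 0.1564 + 0.1552 + 0.6558 + 0.9688) / 7 = 4.27560 / 7 = 0.61080
Sum of squared deviations: (+0.13730)² + (+0.37000)² + (−0.00030)² + (−0.45440)² + (−0.45560)² + (+0.04500)² + (+0.35800)² = 0.69999
Variance = 0.69999 / 6 = 0.11667
SE* = √0.11667

SE* = 0.3416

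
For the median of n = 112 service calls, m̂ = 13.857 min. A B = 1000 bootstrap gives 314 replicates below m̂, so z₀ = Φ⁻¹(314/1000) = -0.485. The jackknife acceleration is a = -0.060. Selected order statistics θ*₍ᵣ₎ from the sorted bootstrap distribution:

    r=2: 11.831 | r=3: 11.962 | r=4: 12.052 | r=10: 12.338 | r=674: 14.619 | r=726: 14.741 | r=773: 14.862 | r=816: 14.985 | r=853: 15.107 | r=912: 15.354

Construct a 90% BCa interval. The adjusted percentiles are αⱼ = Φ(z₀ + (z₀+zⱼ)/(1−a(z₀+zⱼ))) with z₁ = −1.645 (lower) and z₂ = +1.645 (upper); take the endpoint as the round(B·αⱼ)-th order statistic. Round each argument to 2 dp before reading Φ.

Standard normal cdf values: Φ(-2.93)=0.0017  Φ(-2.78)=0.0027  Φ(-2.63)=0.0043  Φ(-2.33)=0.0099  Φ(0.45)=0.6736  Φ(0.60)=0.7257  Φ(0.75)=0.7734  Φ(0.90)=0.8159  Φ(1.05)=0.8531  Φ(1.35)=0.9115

Lower: z₀ + z₁ = -0.485 + (-1.645) = -2.130; 1 − a(z₀+z₁) = 1 − (-0.060)(-2.130) = 0.8722; argument = -0.485 + (-2.130)/0.8722 = -2.9271 → -2.93.
α₁ = Φ(-2.93) = 0.0017; rank = round(1000 × 0.0017) = 2; θ*₍2₎ = 11.831.
Upper: z₀ + z₂ = 1.160; 1 − a(z₀+z₂) = 1.0696; argument = 0.5995 → 0.60; α₂ = 0.7257; rank = 726; θ*₍726₎ = 14.741.

(11.831, 14.741)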